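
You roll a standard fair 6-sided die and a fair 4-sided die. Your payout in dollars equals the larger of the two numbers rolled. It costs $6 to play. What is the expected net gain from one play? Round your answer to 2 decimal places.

Distribution of the larger of the two numbers rolled: 1 w.p. 1/24, 2 w.p. 1/8, 3 w.p. 5/24, 4 w.p. 7/24, 5 w.p. 1/6, 6 w.p. 1/6
E[payout] = (1/24)·1 + (1/8)·2 + (5/24)·3 + (7/24)·4 + (1/6)·5 + (1/6)·6 = 47/12
Expected profit = 47/12 − 6 = -25/12 ≈ -$2.08

-$2.08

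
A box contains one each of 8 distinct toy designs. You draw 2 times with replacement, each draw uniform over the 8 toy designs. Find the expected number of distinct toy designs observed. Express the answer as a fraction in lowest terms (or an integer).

Let Xⱼ=1 if type j appears at least once. P(Xⱼ=1) = 1 − ((8−1)/8)^2 = 15/64.
E[#distinct] = 8·15/64 = 15/8.

15/8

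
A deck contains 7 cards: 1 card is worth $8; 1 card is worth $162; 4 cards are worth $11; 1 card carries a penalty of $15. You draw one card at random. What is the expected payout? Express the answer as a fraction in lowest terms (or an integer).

199/7 dollars

E[payout] = (1/7)·8 + (1/7)·162 + (4/7)·11 + (1/7)·(-15) = 199/7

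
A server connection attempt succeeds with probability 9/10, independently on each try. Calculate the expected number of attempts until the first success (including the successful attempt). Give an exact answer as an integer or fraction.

For a geometric distribution, E[trials] = 1/p = 1/(9/10) = 10/9.

10/9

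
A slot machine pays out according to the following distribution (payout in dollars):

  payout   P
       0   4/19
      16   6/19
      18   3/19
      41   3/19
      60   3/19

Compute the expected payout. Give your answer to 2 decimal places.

E[X] = (4/19)·0 + (6/19)·16 + (3/19)·18 + (3/19)·41 + (3/19)·60
     = 453/19 ≈ 23.84

$23.84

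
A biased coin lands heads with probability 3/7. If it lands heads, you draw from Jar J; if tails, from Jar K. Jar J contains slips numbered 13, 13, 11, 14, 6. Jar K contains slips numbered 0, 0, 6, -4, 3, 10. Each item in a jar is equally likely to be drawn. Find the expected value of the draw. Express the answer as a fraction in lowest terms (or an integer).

E[X | Jar J] = (13 + 13 + 11 + 14 + 6)/5 = 57/5
E[X | Jar K] = (0 + 0 + 6 − 4 + 3 + 10)/6 = 5/2
E[X] = (3/7)·57/5 + (4/7)·5/2 = 221/35

221/35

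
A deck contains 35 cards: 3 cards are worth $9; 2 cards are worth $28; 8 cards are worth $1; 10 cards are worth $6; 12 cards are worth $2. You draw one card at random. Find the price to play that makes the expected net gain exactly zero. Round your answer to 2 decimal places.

$5.00

E[payout] = (3/35)·9 + (2/35)·28 + (8/35)·1 + (10/35)·6 + (12/35)·2 = 5
Fair fee = E[payout] = 5 ≈ $5.00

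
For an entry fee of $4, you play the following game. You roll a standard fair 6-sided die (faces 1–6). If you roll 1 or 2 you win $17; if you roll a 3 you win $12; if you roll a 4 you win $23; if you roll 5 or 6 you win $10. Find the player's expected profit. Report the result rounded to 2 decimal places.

$10.83

E[payout] = (1/3)·10 + (1/6)·12 + (1/3)·17 + (1/6)·23 = 89/6
Expected profit = 89/6 − 4 = 65/6 ≈ $10.83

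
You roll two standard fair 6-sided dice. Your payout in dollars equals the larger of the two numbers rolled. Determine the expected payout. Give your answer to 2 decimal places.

$4.47

Distribution of the larger of the two numbers rolled: 1 w.p. 1/36, 2 w.p. 1/12, 3 w.p. 5/36, 4 w.p. 7/36, 5 w.p. 1/4, 6 w.p. 11/36
E[payout] = (1/36)·1 + (1/12)·2 + (5/36)·3 + (7/36)·4 + (1/4)·5 + (11/36)·6 = 161/36
≈ $4.47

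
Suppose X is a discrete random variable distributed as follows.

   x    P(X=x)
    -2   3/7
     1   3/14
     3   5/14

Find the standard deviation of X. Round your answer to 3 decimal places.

2.227

E[X] = 3/7, E[X²] = 36/7
Var(X) = E[X²] − (E[X])² = 36/7 − 9/49 = 243/49
SD(X) = √(243/49) ≈ 2.227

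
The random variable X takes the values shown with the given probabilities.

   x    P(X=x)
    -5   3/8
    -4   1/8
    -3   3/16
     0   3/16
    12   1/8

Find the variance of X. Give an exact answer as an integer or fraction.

7423/256

E[X] = (3/8)·(-5) + (1/8)·(-4) + (3/16)·(-3) + (3/16)·0 + (1/8)·12 = -23/16
E[X²] = (3/8)·25 + (1/8)·16 + (3/16)·9 + (3/16)·0 + (1/8)·144 = 497/16
Var(X) = 497/16 − (-23/16)² = 7423/256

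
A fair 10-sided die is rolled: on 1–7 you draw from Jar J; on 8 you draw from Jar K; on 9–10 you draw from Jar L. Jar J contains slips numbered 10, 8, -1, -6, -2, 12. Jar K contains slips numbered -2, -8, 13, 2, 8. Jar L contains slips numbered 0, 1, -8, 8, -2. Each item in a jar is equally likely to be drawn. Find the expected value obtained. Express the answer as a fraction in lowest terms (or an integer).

E[X | Jar J] = (10 + 8 − 1 − 6 − 2 + 12)/6 = 7/2
E[X | Jar K] = (-2 − 8 + 13 + 2 + 8)/5 = 13/5
E[X | Jar L] = (0 + 1 − 8 + 8 − 2)/5 = -1/5
E[X] = (7/10)·7/2 + (1/10)·13/5 + (1/5)·(-1/5) = 267/100

267/100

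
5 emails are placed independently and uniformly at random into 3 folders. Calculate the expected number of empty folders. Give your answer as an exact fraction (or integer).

32/81

Let Xⱼ=1 if folder j is empty. P(Xⱼ=1) = ((3-1)/3)^5 = 32/243.
By linearity, E[#empty] = 3·32/243 = 32/81.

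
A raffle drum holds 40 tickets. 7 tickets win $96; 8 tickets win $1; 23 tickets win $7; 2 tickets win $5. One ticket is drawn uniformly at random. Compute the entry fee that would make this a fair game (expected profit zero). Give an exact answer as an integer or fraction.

E[payout] = (7/40)·96 + (8/40)·1 + (23/40)·7 + (2/40)·5 = 851/40
Fair fee = E[payout] = 851/40

851/40 dollars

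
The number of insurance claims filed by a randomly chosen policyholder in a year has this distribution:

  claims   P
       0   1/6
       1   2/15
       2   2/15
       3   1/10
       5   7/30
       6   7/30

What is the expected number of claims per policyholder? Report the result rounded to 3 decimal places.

3.267

E[X] = (1/6)·0 + (2/15)·1 + (2/15)·2 + (1/10)·3 + (7/30)·5 + (7/30)·6
     = 49/15 ≈ 3.267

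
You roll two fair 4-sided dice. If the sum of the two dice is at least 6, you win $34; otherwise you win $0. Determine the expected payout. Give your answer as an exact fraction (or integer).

51/4 dollars

E[payout] = (5/8)·0 + (3/8)·34 = 51/4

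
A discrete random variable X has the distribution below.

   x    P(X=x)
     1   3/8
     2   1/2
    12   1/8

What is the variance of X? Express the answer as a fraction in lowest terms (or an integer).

775/64

E[X] = (3/8)·1 + (1/2)·2 + (1/8)·12 = 23/8
E[X²] = (3/8)·1 + (1/2)·4 + (1/8)·144 = 163/8
Var(X) = 163/8 − (23/8)² = 775/64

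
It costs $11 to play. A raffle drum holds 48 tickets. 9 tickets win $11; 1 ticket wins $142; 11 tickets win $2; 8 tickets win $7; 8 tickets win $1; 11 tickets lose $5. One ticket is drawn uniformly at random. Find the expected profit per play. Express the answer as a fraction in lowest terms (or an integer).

-16/3 dollars

E[payout] = (9/48)·11 + (1/48)·142 + (11/48)·2 + (8/48)·7 + (8/48)·1 + (11/48)·(-5) = 17/3
Expected profit = 17/3 − 11 = -16/3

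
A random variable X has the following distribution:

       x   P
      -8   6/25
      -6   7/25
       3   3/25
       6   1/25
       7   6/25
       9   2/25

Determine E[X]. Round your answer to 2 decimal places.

E[X] = (6/25)·(-8) + (7/25)·(-6) + (3/25)·3 + (1/25)·6 + (6/25)·7 + (2/25)·9
     = -3/5 ≈ -0.60

-0.60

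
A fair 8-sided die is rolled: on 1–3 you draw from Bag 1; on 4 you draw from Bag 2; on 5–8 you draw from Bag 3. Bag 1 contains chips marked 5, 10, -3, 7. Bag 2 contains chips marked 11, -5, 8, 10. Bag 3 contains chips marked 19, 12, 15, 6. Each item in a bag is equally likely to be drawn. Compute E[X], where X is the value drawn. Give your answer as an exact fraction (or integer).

E[X | Bag 1] = (5 + 10 − 3 + 7)/4 = 19/4
E[X | Bag 2] = (11 − 5 + 8 + 10)/4 = 6
E[X | Bag 3] = (19 + 12 + 15 + 6)/4 = 13
E[X] = (3/8)·19/4 + (1/8)·6 + (1/2)·13 = 289/32

289/32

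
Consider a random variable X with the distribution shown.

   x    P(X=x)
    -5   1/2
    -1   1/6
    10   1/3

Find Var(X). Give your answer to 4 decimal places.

45.5556

E[X] = (1/2)·(-5) + (1/6)·(-1) + (1/3)·10 = 2/3
E[X²] = (1/2)·25 + (1/6)·1 + (1/3)·100 = 46
Var(X) = 46 − (2/3)² = 410/9 ≈ 45.5556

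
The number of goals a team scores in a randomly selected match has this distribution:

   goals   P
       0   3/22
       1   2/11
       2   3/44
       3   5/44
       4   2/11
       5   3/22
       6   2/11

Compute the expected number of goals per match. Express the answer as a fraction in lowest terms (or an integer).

E[X] = (3/22)·0 + (2/11)·1 + (3/44)·2 + (5/44)·3 + (2/11)·4 + (3/22)·5 + (2/11)·6
     = 139/44

139/44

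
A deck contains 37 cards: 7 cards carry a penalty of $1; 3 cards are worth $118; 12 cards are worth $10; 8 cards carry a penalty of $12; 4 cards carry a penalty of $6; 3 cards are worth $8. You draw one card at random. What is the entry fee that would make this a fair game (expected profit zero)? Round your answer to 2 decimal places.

E[payout] = (7/37)·(-1) + (3/37)·118 + (12/37)·10 + (8/37)·(-12) + (4/37)·(-6) + (3/37)·8 = 371/37
Fair fee = E[payout] = 371/37 ≈ $10.03

$10.03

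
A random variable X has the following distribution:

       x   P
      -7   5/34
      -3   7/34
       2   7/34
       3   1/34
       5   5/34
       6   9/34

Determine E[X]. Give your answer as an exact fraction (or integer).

E[X] = (5/34)·(-7) + (7/34)·(-3) + (7/34)·2 + (1/34)·3 + (5/34)·5 + (9/34)·6
     = 20/17

20/17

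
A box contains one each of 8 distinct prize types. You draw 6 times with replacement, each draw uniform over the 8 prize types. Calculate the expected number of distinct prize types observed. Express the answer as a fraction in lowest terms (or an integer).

Let Xⱼ=1 if type j appears at least once. P(Xⱼ=1) = 1 − ((8−1)/8)^6 = 144495/262144.
E[#distinct] = 8·144495/262144 = 144495/32768.

144495/32768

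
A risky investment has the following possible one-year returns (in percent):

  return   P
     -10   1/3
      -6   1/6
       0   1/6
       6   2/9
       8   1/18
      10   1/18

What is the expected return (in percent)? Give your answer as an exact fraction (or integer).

E[X] = (1/3)·(-10) + (1/6)·(-6) + (1/6)·0 + (2/9)·6 + (1/18)·8 + (1/18)·10
     = -2

-2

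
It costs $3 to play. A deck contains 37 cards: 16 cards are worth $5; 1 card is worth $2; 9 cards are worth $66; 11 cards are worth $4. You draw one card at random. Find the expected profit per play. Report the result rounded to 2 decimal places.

$16.46

E[payout] = (16/37)·5 + (1/37)·2 + (9/37)·66 + (11/37)·4 = 720/37
Expected profit = 720/37 − 3 = 609/37 ≈ $16.46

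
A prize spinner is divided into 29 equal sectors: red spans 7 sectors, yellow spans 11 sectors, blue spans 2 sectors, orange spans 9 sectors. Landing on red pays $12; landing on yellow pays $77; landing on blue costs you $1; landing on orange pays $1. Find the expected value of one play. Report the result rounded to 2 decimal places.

$32.34

E[payout] = (7/29)·12 + (11/29)·77 + (2/29)·(-1) + (9/29)·1 = 938/29
≈ $32.34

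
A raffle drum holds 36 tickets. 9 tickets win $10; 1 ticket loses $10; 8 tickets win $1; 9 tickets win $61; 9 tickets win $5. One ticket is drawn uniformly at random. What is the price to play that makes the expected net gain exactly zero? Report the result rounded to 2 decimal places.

$18.94

E[payout] = (9/36)·10 + (1/36)·(-10) + (8/36)·1 + (9/36)·61 + (9/36)·5 = 341/18
Fair fee = E[payout] = 341/18 ≈ $18.94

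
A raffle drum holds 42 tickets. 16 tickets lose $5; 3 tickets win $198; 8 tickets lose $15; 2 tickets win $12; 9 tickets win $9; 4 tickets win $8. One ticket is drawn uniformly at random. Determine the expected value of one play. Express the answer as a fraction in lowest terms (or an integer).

177/14 dollars

E[payout] = (16/42)·(-5) + (3/42)·198 + (8/42)·(-15) + (2/42)·12 + (9/42)·9 + (4/42)·8 = 177/14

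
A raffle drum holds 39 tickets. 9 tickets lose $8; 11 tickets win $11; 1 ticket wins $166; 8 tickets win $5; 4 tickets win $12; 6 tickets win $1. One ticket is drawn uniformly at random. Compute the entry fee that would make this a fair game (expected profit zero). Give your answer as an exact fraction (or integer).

E[payout] = (9/39)·(-8) + (11/39)·11 + (1/39)·166 + (8/39)·5 + (4/39)·12 + (6/39)·1 = 103/13
Fair fee = E[payout] = 103/13

103/13 dollars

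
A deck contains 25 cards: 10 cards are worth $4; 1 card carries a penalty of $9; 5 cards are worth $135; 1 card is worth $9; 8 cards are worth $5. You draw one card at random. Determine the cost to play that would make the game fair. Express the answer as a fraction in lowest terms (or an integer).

E[payout] = (10/25)·4 + (1/25)·(-9) + (5/25)·135 + (1/25)·9 + (8/25)·5 = 151/5
Fair fee = E[payout] = 151/5

151/5 dollars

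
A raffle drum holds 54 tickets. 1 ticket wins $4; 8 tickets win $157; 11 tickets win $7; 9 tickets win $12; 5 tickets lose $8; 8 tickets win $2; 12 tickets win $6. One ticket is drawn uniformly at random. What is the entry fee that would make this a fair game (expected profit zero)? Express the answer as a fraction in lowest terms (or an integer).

1493/54 dollars

E[payout] = (1/54)·4 + (8/54)·157 + (11/54)·7 + (9/54)·12 + (5/54)·(-8) + (8/54)·2 + (12/54)·6 = 1493/54
Fair fee = E[payout] = 1493/54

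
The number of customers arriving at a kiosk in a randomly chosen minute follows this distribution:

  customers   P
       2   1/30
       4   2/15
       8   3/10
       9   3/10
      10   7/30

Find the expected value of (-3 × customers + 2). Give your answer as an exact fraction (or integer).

E[-3x+2] = (1/30)·(-4) + (2/15)·(-10) + (3/10)·(-22) + (3/10)·(-25) + (7/30)·(-28)
     = -221/10

-221/10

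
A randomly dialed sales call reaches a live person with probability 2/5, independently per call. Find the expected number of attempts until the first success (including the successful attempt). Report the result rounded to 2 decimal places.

2.50

For a geometric distribution, E[trials] = 1/p = 1/(2/5) = 5/2.
≈ 2.50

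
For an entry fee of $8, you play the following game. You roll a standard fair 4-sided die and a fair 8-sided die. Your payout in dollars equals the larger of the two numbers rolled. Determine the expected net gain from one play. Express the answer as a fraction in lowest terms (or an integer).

Distribution of the larger of the two numbers rolled: 1 w.p. 1/32, 2 w.p. 3/32, 3 w.p. 5/32, 4 w.p. 7/32, 5 w.p. 1/8, 6 w.p. 1/8, …
E[payout] = (1/32)·1 + (3/32)·2 + (5/32)·3 + (7/32)·4 + (1/8)·5 + (1/8)·6 + (1/8)·7 + (1/8)·8 = 77/16
Expected profit = 77/16 − 8 = -51/16

-51/16 dollars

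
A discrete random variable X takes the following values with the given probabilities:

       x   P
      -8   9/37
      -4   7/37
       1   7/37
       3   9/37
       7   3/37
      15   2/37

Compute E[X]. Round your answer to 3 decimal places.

-0.405

E[X] = (9/37)·(-8) + (7/37)·(-4) + (7/37)·1 + (9/37)·3 + (3/37)·7 + (2/37)·15
     = -15/37 ≈ -0.405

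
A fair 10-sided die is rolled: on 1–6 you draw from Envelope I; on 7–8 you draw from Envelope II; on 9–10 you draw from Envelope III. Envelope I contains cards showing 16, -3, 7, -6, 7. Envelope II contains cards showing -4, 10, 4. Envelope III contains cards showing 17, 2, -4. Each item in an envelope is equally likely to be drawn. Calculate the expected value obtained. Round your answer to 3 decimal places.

4.187

E[X | Envelope I] = (16 − 3 + 7 − 6 + 7)/5 = 21/5
E[X | Envelope II] = (-4 + 10 + 4)/3 = 10/3
E[X | Envelope III] = (17 + 2 − 4)/3 = 5
E[X] = (3/5)·21/5 + (1/5)·10/3 + (1/5)·5 = 314/75 ≈ 4.187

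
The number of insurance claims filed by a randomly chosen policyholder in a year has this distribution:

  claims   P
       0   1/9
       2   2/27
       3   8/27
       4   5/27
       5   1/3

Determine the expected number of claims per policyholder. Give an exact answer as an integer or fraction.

31/9

E[X] = (1/9)·0 + (2/27)·2 + (8/27)·3 + (5/27)·4 + (1/3)·5
     = 31/9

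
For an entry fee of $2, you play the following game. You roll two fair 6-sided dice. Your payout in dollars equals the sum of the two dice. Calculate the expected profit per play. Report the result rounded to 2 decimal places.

$5.00

Distribution of the sum of the two dice: 2 w.p. 1/36, 3 w.p. 1/18, 4 w.p. 1/12, 5 w.p. 1/9, 6 w.p. 5/36, 7 w.p. 1/6, …
E[payout] = (1/36)·2 + (1/18)·3 + (1/12)·4 + (1/9)·5 + (5/36)·6 + (1/6)·7 + (5/36)·8 + (1/9)·9 + (1/12)·10 + (1/18)·11 + (1/36)·12 = 7
Expected profit = 7 − 2 = 5 ≈ $5.00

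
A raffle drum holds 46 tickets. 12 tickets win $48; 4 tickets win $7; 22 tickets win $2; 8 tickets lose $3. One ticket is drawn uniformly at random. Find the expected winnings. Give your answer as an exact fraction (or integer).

E[payout] = (12/46)·48 + (4/46)·7 + (22/46)·2 + (8/46)·(-3) = 312/23

312/23 dollars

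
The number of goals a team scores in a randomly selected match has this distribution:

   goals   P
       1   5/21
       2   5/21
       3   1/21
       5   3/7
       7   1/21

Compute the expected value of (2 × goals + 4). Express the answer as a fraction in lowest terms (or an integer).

32/3

E[2x+4] = (5/21)·6 + (5/21)·8 + (1/21)·10 + (3/7)·14 + (1/21)·18
     = 32/3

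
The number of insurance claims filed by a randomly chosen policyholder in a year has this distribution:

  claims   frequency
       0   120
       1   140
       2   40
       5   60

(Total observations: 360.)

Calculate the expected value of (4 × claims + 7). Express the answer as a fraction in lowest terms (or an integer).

Total = 360, so P(claims=0) = 120/360, etc.
E[4x+7] = (1/3)·7 + (7/18)·11 + (1/9)·15 + (1/6)·27
     = 115/9

115/9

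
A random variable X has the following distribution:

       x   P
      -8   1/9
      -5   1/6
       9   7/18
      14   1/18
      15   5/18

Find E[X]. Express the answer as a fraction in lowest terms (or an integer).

E[X] = (1/9)·(-8) + (1/6)·(-5) + (7/18)·9 + (1/18)·14 + (5/18)·15
     = 121/18

121/18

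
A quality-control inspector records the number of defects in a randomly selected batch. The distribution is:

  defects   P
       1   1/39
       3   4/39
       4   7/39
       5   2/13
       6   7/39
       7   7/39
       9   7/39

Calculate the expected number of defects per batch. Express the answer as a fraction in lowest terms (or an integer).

75/13

E[X] = (1/39)·1 + (4/39)·3 + (7/39)·4 + (2/13)·5 + (7/39)·6 + (7/39)·7 + (7/39)·9
     = 75/13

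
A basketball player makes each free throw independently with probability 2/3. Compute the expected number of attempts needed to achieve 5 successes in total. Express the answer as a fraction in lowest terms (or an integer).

15/2

By linearity (sum of 5 independent geometric waits), E[trials] = 5/p = 5/(2/3) = 15/2.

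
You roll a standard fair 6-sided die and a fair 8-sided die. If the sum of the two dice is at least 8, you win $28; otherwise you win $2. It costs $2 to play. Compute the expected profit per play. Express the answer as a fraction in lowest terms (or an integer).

E[payout] = (7/16)·2 + (9/16)·28 = 133/8
Expected profit = 133/8 − 2 = 117/8

117/8 dollars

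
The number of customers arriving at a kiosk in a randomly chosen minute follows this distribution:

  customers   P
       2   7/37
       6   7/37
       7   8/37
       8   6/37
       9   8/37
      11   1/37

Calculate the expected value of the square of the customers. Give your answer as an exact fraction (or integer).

E[X²] = (7/37)·4 + (7/37)·36 + (8/37)·49 + (6/37)·64 + (8/37)·81 + (1/37)·121
     = 1825/37

1825/37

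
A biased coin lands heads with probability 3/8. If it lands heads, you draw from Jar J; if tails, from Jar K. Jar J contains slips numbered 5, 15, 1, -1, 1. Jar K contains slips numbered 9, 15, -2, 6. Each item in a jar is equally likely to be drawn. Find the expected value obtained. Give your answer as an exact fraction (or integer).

E[X | Jar J] = (5 + 15 + 1 − 1 + 1)/5 = 21/5
E[X | Jar K] = (9 + 15 − 2 + 6)/4 = 7
E[X] = (3/8)·21/5 + (5/8)·7 = 119/20

119/20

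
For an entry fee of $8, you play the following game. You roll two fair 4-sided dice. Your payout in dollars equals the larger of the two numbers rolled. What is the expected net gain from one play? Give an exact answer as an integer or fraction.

-39/8 dollars

Distribution of the larger of the two numbers rolled: 1 w.p. 1/16, 2 w.p. 3/16, 3 w.p. 5/16, 4 w.p. 7/16
E[payout] = (1/16)·1 + (3/16)·2 + (5/16)·3 + (7/16)·4 = 25/8
Expected profit = 25/8 − 8 = -39/8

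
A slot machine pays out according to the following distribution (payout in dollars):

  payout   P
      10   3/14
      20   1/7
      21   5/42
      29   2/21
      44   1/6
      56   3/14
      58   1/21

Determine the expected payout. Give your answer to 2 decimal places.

E[X] = (3/14)·10 + (1/7)·20 + (5/42)·21 + (2/21)·29 + (1/6)·44 + (3/14)·56 + (1/21)·58
     = 453/14 ≈ 32.36

$32.36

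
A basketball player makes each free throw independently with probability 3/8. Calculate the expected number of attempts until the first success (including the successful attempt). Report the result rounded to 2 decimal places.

2.67

For a geometric distribution, E[trials] = 1/p = 1/(3/8) = 8/3.
≈ 2.67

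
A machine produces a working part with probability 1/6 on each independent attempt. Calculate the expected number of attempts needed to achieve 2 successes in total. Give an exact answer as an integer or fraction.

12

By linearity (sum of 2 independent geometric waits), E[trials] = 2/p = 2/(1/6) = 12.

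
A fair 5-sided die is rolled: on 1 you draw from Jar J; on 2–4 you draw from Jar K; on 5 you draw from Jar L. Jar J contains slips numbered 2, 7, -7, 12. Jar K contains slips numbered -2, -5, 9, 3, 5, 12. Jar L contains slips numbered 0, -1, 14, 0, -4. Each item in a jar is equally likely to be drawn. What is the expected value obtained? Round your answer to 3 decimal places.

E[X | Jar J] = (2 + 7 − 7 + 12)/4 = 7/2
E[X | Jar K] = (-2 − 5 + 9 + 3 + 5 + 12)/6 = 11/3
E[X | Jar L] = (0 − 1 + 14 + 0 − 4)/5 = 9/5
E[X] = (1/5)·7/2 + (3/5)·11/3 + (1/5)·9/5 = 163/50 ≈ 3.260

3.260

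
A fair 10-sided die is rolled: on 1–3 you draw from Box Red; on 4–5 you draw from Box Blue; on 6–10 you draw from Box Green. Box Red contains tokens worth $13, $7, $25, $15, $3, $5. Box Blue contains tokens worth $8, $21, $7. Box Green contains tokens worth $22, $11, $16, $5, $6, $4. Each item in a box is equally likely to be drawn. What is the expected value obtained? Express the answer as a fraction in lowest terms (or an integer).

E[X | Box Red] = (13 + 7 + 25 + 15 + 3 + 5)/6 = 34/3
E[X | Box Blue] = (8 + 21 + 7)/3 = 12
E[X | Box Green] = (22 + 11 + 16 + 5 + 6 + 4)/6 = 32/3
E[X] = (3/10)·34/3 + (1/5)·12 + (1/2)·32/3 = 167/15

167/15 dollars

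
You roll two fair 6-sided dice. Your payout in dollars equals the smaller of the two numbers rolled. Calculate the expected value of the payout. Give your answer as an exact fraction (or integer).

Distribution of the smaller of the two numbers rolled: 1 w.p. 11/36, 2 w.p. 1/4, 3 w.p. 7/36, 4 w.p. 5/36, 5 w.p. 1/12, 6 w.p. 1/36
E[payout] = (11/36)·1 + (1/4)·2 + (7/36)·3 + (5/36)·4 + (1/12)·5 + (1/36)·6 = 91/36

91/36 dollars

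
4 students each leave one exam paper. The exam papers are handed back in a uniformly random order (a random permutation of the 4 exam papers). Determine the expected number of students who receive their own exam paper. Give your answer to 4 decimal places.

1.0000

Let Xᵢ = 1 if person i gets their own exam paper. For each i, P(Xᵢ=1) = 1/4.
By linearity of expectation, E[X₁+…+X_4] = 4·(1/4) = 1.
≈ 1.0000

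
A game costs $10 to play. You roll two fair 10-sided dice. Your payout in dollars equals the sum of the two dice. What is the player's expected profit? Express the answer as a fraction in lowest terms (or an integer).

Distribution of the sum of the two dice: 2 w.p. 1/100, 3 w.p. 1/50, 4 w.p. 3/100, 5 w.p. 1/25, 6 w.p. 1/20, 7 w.p. 3/50, …
E[payout] = (1/100)·2 + (1/50)·3 + (3/100)·4 + (1/25)·5 + (1/20)·6 + (3/50)·7 + (7/100)·8 + (2/25)·9 + (9/100)·10 + (1/10)·11 + (9/100)·12 + (2/25)·13 + (7/100)·14 + (3/50)·15 + (1/20)·16 + (1/25)·17 + (3/100)·18 + (1/50)·19 + (1/100)·20 = 11
Expected profit = 11 − 10 = 1

$1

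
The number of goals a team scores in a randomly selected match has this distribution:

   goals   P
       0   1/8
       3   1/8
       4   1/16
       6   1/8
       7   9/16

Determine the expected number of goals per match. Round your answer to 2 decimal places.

5.31

E[X] = (1/8)·0 + (1/8)·3 + (1/16)·4 + (1/8)·6 + (9/16)·7
     = 85/16 ≈ 5.31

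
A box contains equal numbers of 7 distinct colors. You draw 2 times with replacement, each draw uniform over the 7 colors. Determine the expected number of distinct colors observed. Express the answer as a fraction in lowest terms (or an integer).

13/7

Let Xⱼ=1 if type j appears at least once. P(Xⱼ=1) = 1 − ((7−1)/7)^2 = 13/49.
E[#distinct] = 7·13/49 = 13/7.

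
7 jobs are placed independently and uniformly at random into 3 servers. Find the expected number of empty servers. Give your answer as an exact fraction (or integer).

Let Xⱼ=1 if server j is empty. P(Xⱼ=1) = ((3-1)/3)^7 = 128/2187.
By linearity, E[#empty] = 3·128/2187 = 128/729.

128/729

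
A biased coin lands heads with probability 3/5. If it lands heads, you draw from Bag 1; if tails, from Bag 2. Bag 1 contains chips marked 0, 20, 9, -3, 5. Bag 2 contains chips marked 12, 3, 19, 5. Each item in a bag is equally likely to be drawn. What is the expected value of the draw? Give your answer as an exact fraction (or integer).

381/50

E[X | Bag 1] = (0 + 20 + 9 − 3 + 5)/5 = 31/5
E[X | Bag 2] = (12 + 3 + 19 + 5)/4 = 39/4
E[X] = (3/5)·31/5 + (2/5)·39/4 = 381/50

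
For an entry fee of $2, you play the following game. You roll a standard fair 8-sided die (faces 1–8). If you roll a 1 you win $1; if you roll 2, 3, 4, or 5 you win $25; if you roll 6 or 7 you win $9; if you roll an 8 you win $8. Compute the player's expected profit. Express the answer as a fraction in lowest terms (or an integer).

E[payout] = (1/8)·1 + (1/8)·8 + (1/4)·9 + (1/2)·25 = 127/8
Expected profit = 127/8 − 2 = 111/8

111/8 dollars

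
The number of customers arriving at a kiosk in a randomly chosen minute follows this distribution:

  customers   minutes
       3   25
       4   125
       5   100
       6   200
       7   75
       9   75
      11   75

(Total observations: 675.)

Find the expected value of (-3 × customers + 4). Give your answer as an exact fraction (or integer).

-136/9

Total = 675, so P(customers=3) = 25/675, etc.
E[-3x+4] = (1/27)·(-5) + (5/27)·(-8) + (4/27)·(-11) + (8/27)·(-14) + (1/9)·(-17) + (1/9)·(-23) + (1/9)·(-29)
     = -136/9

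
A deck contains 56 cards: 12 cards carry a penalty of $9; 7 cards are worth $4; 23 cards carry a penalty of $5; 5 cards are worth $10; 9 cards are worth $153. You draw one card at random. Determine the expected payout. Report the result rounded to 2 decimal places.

E[payout] = (12/56)·(-9) + (7/56)·4 + (23/56)·(-5) + (5/56)·10 + (9/56)·153 = 22
≈ $22.00

$22.00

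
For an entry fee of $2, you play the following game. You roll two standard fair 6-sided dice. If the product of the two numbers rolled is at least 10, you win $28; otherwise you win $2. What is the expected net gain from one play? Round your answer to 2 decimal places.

E[payout] = (17/36)·2 + (19/36)·28 = 283/18
Expected profit = 283/18 − 2 = 247/18 ≈ $13.72

$13.72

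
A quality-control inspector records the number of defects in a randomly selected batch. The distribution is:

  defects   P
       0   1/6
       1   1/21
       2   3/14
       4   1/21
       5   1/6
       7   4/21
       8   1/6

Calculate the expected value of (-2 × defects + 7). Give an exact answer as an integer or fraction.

-4/3

E[-2x+7] = (1/6)·7 + (1/21)·5 + (3/14)·3 + (1/21)·(-1) + (1/6)·(-3) + (4/21)·(-7) + (1/6)·(-9)
     = -4/3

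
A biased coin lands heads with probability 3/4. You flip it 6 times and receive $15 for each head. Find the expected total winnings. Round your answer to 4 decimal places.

$67.5000

E[#heads] = 6·3/4 = 9/2 (linearity over flips).
E[winnings] = 15·9/2 = 135/2.
≈ 67.5000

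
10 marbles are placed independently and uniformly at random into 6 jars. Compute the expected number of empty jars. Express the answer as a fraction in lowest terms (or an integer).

Let Xⱼ=1 if jar j is empty. P(Xⱼ=1) = ((6-1)/6)^10 = 9765625/60466176.
By linearity, E[#empty] = 6·9765625/60466176 = 9765625/10077696.

9765625/10077696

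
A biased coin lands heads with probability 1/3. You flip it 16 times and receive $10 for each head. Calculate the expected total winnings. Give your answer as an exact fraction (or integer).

E[#heads] = 16·1/3 = 16/3 (linearity over flips).
E[winnings] = 10·16/3 = 160/3.

160/3 dollars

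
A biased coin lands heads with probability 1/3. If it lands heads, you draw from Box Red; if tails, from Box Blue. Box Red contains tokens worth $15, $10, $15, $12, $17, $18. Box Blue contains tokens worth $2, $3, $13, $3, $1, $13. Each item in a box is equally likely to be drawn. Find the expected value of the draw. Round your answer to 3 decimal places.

$8.722

E[X | Box Red] = (15 + 10 + 15 + 12 + 17 + 18)/6 = 29/2
E[X | Box Blue] = (2 + 3 + 13 + 3 + 1 + 13)/6 = 35/6
E[X] = (1/3)·29/2 + (2/3)·35/6 = 157/18 ≈ 8.722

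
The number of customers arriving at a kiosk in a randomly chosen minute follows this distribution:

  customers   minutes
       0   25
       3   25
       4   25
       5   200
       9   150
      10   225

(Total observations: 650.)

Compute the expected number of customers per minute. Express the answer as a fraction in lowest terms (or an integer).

191/26

Total = 650, so P(customers=0) = 25/650, etc.
E[X] = (1/26)·0 + (1/26)·3 + (1/26)·4 + (4/13)·5 + (3/13)·9 + (9/26)·10
     = 191/26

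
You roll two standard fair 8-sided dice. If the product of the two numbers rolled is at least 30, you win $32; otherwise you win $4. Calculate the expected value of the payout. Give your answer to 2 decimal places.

$11.44

E[payout] = (47/64)·4 + (17/64)·32 = 183/16
≈ $11.44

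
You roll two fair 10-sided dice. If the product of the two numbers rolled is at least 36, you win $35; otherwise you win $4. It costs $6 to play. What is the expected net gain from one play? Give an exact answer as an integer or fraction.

177/20 dollars

E[payout] = (13/20)·4 + (7/20)·35 = 297/20
Expected profit = 297/20 − 6 = 177/20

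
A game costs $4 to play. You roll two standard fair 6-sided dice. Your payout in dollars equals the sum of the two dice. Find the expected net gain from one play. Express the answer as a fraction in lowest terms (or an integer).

Distribution of the sum of the two dice: 2 w.p. 1/36, 3 w.p. 1/18, 4 w.p. 1/12, 5 w.p. 1/9, 6 w.p. 5/36, 7 w.p. 1/6, …
E[payout] = (1/36)·2 + (1/18)·3 + (1/12)·4 + (1/9)·5 + (5/36)·6 + (1/6)·7 + (5/36)·8 + (1/9)·9 + (1/12)·10 + (1/18)·11 + (1/36)·12 = 7
Expected profit = 7 − 4 = 3

$3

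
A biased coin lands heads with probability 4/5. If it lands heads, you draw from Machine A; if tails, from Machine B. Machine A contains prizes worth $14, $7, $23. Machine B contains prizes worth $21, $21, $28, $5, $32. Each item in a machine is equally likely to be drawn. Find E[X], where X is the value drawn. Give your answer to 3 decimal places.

$16.013

E[X | Machine A] = (14 + 7 + 23)/3 = 44/3
E[X | Machine B] = (21 + 21 + 28 + 5 + 32)/5 = 107/5
E[X] = (4/5)·44/3 + (1/5)·107/5 = 1201/75 ≈ 16.013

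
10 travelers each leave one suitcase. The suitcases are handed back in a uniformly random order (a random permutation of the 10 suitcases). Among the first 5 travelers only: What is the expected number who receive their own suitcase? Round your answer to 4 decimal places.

Let Xᵢ = 1 if person i gets their own suitcase. For each i, P(Xᵢ=1) = 1/10.
By linearity of expectation, E[X₁+…+X_5] = 5·(1/10) = 1/2.
≈ 0.5000

0.5000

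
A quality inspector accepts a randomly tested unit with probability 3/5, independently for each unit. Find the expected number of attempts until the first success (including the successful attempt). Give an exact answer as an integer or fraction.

For a geometric distribution, E[trials] = 1/p = 1/(3/5) = 5/3.

5/3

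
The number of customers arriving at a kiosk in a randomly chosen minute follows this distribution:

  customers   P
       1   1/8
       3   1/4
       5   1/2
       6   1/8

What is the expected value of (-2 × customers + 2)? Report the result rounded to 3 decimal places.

E[-2x+2] = (1/8)·0 + (1/4)·(-4) + (1/2)·(-8) + (1/8)·(-10)
     = -25/4 ≈ -6.250

-6.250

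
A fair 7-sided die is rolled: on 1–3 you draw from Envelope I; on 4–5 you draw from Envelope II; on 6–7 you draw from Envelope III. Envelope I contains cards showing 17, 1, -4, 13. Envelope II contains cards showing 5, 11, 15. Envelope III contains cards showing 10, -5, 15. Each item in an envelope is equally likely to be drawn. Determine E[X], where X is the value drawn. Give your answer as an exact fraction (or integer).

E[X | Envelope I] = (17 + 1 − 4 + 13)/4 = 27/4
E[X | Envelope II] = (5 + 11 + 15)/3 = 31/3
E[X | Envelope III] = (10 − 5 + 15)/3 = 20/3
E[X] = (3/7)·27/4 + (2/7)·31/3 + (2/7)·20/3 = 31/4

31/4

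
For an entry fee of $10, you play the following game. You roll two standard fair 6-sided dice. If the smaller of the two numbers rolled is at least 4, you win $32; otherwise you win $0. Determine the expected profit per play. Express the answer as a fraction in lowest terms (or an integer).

E[payout] = (3/4)·0 + (1/4)·32 = 8
Expected profit = 8 − 10 = -2

-$2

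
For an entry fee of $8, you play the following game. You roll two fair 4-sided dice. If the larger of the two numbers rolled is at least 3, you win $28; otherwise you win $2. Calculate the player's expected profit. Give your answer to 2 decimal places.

E[payout] = (1/4)·2 + (3/4)·28 = 43/2
Expected profit = 43/2 − 8 = 27/2 ≈ $13.50

$13.50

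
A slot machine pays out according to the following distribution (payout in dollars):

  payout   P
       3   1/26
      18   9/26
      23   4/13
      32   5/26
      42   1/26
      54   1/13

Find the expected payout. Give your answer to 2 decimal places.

E[X] = (1/26)·3 + (9/26)·18 + (4/13)·23 + (5/26)·32 + (1/26)·42 + (1/13)·54
     = 659/26 ≈ 25.35

$25.35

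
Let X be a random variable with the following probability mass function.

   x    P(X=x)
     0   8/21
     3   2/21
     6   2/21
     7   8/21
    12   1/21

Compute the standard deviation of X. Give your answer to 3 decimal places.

E[X] = 86/21, E[X²] = 626/21
Var(X) = E[X²] − (E[X])² = 626/21 − 7396/441 = 5750/441
SD(X) = √(5750/441) ≈ 3.611

3.611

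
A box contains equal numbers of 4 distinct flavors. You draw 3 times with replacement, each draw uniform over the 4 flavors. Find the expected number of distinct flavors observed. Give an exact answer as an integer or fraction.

37/16

Let Xⱼ=1 if type j appears at least once. P(Xⱼ=1) = 1 − ((4−1)/4)^3 = 37/64.
E[#distinct] = 4·37/64 = 37/16.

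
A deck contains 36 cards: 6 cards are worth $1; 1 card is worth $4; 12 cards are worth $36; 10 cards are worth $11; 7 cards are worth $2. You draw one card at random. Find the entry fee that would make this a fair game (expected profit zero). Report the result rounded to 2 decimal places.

$15.72

E[payout] = (6/36)·1 + (1/36)·4 + (12/36)·36 + (10/36)·11 + (7/36)·2 = 283/18
Fair fee = E[payout] = 283/18 ≈ $15.72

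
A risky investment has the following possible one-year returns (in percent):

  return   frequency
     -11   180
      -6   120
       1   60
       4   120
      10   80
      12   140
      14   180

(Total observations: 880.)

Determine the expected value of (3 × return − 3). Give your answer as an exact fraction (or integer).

147/22

Total = 880, so P(return=-11) = 180/880, etc.
E[3x-3] = (9/44)·(-36) + (3/22)·(-21) + (3/44)·0 + (3/22)·9 + (1/11)·27 + (7/44)·33 + (9/44)·39
     = 147/22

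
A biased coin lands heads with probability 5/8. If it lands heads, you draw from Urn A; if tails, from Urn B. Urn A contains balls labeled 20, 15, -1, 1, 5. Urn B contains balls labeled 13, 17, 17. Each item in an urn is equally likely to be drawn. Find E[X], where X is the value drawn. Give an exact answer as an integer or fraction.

87/8

E[X | Urn A] = (20 + 15 − 1 + 1 + 5)/5 = 8
E[X | Urn B] = (13 + 17 + 17)/3 = 47/3
E[X] = (5/8)·8 + (3/8)·47/3 = 87/8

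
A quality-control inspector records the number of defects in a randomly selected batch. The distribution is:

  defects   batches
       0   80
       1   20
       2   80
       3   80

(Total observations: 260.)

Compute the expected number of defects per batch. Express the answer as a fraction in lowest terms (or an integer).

21/13

Total = 260, so P(defects=0) = 80/260, etc.
E[X] = (4/13)·0 + (1/13)·1 + (4/13)·2 + (4/13)·3
     = 21/13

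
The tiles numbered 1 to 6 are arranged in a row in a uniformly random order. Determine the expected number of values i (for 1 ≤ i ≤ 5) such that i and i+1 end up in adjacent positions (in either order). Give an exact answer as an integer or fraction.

5/3

For each i ∈ {1,…,5}, let Xᵢ = 1 if i and i+1 are adjacent. P(Xᵢ=1) = 2·(6−1)!/6! = 2/6.
By linearity, E[ΣXᵢ] = (5)·(2/6) = 5/3.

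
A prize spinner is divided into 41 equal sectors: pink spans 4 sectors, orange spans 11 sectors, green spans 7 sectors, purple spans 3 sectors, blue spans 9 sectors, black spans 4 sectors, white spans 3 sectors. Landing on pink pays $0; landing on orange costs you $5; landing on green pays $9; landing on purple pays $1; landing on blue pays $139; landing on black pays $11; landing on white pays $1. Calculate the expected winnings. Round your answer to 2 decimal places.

$31.93

E[payout] = (4/41)·0 + (11/41)·(-5) + (7/41)·9 + (3/41)·1 + (9/41)·139 + (4/41)·11 + (3/41)·1 = 1309/41
≈ $31.93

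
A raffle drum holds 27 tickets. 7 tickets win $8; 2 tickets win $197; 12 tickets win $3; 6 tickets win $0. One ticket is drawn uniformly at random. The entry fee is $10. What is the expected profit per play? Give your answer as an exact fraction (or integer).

$8

E[payout] = (7/27)·8 + (2/27)·197 + (12/27)·3 + (6/27)·0 = 18
Expected profit = 18 − 10 = 8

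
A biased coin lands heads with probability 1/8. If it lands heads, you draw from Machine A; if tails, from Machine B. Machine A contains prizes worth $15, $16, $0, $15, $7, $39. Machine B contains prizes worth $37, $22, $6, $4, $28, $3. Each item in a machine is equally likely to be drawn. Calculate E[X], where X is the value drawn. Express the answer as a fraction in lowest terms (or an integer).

33/2 dollars

E[X | Machine A] = (15 + 16 + 0 + 15 + 7 + 39)/6 = 46/3
E[X | Machine B] = (37 + 22 + 6 + 4 + 28 + 3)/6 = 50/3
E[X] = (1/8)·46/3 + (7/8)·50/3 = 33/2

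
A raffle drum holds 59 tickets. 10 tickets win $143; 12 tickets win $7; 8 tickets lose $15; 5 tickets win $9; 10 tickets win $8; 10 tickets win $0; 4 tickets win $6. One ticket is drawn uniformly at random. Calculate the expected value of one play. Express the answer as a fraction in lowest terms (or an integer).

E[payout] = (10/59)·143 + (12/59)·7 + (8/59)·(-15) + (5/59)·9 + (10/59)·8 + (10/59)·0 + (4/59)·6 = 1543/59

1543/59 dollars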